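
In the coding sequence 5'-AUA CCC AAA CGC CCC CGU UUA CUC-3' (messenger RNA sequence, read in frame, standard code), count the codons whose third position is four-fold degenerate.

Codon 1 AUA (Ile): third position 3-fold.
Codon 2 CCC (Pro): third position 4-fold.
Codon 3 AAA (Lys): third position 2-fold.
Codon 4 CGC (Arg): third position 4-fold.
Codon 5 CCC (Pro): third position 4-fold.
Codon 6 CGU (Arg): third position 4-fold.
Codon 7 UUA (Leu): third position 2-fold.
Codon 8 CUC (Leu): third position 4-fold.
Four-fold degenerate third positions: 5.

5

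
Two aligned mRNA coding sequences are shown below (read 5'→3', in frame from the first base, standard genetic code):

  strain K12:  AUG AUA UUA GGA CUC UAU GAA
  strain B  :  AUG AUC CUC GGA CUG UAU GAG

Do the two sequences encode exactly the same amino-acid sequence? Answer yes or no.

Codon 1: AUG Met / AUG Met — identical.
Codon 2: AUA Ile / AUC Ile — synonymous.
Codon 3: UUA Leu / CUC Leu — synonymous.
Codon 4: GGA Gly / GGA Gly — identical.
Codon 5: CUC Leu / CUG Leu — synonymous.
Codon 6: UAU Tyr / UAU Tyr — identical.
Codon 7: GAA Glu / GAG Glu — synonymous.
Nonsynonymous differences: 0 → same protein.

yes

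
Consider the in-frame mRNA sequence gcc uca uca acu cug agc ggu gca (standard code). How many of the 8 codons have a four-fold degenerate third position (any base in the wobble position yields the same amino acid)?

7

Codon 1 GCC (Ala): third position 4-fold.
Codon 2 UCA (Ser): third position 4-fold.
Codon 3 UCA (Ser): third position 4-fold.
Codon 4 ACU (Thr): third position 4-fold.
Codon 5 CUG (Leu): third position 4-fold.
Codon 6 AGC (Ser): third position 2-fold.
Codon 7 GGU (Gly): third position 4-fold.
Codon 8 GCA (Ala): third position 4-fold.
Four-fold degenerate third positions: 7.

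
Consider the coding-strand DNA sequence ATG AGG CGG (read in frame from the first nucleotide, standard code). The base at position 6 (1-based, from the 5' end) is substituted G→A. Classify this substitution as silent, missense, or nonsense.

silent

Position 6 falls in codon 2: AGG → Arg.
After the substitution the codon is AGA → Arg.
Both encode Arg, so the change is synonymous.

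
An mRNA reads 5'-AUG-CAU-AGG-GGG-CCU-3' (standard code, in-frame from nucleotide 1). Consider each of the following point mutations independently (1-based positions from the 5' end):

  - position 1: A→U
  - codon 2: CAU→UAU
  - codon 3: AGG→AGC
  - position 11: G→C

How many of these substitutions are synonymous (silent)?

Codon 1: AUG (Met) → UUG (Leu) — missense.
Codon 2: CAU (His) → UAU (Tyr) — missense.
Codon 3: AGG (Arg) → AGC (Ser) — missense.
Codon 4: GGG (Gly) → GCG (Ala) — missense.
Synonymous: 0 of 4.

0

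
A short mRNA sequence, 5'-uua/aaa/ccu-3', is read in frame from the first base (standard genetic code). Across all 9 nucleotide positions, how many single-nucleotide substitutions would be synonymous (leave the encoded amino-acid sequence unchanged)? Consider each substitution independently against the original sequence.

Codon 1 (UUA, Leu): 2 synonymous substitutions.
Codon 2 (AAA, Lys): 1 synonymous substitution.
Codon 3 (CCU, Pro): 3 synonymous substitutions.
Total: 2 + 1 + 3 = 6.

6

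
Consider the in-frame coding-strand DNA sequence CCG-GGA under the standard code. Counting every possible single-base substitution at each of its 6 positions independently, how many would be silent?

6

Codon 1 (CCG, Pro): 3 synonymous substitutions.
Codon 2 (GGA, Gly): 3 synonymous substitutions.
Total: 3 + 3 = 6.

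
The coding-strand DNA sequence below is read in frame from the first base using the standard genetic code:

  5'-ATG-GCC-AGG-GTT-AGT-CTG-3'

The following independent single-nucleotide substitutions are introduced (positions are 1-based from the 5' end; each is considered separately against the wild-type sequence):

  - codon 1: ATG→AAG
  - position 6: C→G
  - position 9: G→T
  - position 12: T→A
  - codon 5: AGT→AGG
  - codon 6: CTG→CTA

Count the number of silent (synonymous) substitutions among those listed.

3

Codon 1: ATG (Met) → AAG (Lys) — missense.
Codon 2: GCC (Ala) → GCG (Ala) — synonymous.
Codon 3: AGG (Arg) → AGT (Ser) — missense.
Codon 4: GTT (Val) → GTA (Val) — synonymous.
Codon 5: AGT (Ser) → AGG (Arg) — missense.
Codon 6: CTG (Leu) → CTA (Leu) — synonymous.
Synonymous: 3 of 6.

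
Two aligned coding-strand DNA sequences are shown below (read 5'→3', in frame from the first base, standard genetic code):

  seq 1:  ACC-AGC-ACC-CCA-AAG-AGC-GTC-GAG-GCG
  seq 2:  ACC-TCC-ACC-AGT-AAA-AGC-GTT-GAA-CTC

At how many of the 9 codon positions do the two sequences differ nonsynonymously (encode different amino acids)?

2

Codon 1: ACC Thr / ACC Thr — identical.
Codon 2: AGC Ser / TCC Ser — synonymous.
Codon 3: ACC Thr / ACC Thr — identical.
Codon 4: CCA Pro / AGT Ser — nonsynonymous.
Codon 5: AAG Lys / AAA Lys — synonymous.
Codon 6: AGC Ser / AGC Ser — identical.
Codon 7: GTC Val / GTT Val — synonymous.
Codon 8: GAG Glu / GAA Glu — synonymous.
Codon 9: GCG Ala / CTC Leu — nonsynonymous.
Nonsynonymous differences: 2.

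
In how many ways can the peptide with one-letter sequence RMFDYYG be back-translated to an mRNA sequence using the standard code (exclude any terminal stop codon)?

384

Arg: 6 codons.
Met: 1 codon.
Phe: 2 codons.
Asp: 2 codons.
Tyr: 2 codons.
Tyr: 2 codons.
Gly: 4 codons.
6 × 1 × 2 × 2 × 2 × 2 × 4 = 384.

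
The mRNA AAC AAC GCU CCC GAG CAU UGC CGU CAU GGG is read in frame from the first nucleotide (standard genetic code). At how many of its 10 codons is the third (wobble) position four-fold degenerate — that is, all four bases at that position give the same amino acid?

4

Codon 1 AAC (Asn): third position 2-fold.
Codon 2 AAC (Asn): third position 2-fold.
Codon 3 GCU (Ala): third position 4-fold.
Codon 4 CCC (Pro): third position 4-fold.
Codon 5 GAG (Glu): third position 2-fold.
Codon 6 CAU (His): third position 2-fold.
Codon 7 UGC (Cys): third position 2-fold.
Codon 8 CGU (Arg): third position 4-fold.
Codon 9 CAU (His): third position 2-fold.
Codon 10 GGG (Gly): third position 4-fold.
Four-fold degenerate third positions: 4.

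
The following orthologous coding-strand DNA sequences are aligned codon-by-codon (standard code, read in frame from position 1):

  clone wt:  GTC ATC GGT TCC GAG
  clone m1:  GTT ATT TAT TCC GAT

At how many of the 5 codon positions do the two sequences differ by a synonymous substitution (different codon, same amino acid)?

Codon 1: GTC Val / GTT Val — synonymous.
Codon 2: ATC Ile / ATT Ile — synonymous.
Codon 3: GGT Gly / TAT Tyr — nonsynonymous.
Codon 4: TCC Ser / TCC Ser — identical.
Codon 5: GAG Glu / GAT Asp — nonsynonymous.
Synonymous differences: 2.

2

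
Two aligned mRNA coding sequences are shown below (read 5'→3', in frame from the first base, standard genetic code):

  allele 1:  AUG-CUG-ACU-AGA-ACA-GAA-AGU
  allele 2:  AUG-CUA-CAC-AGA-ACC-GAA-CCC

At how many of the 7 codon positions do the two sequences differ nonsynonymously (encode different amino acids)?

Codon 1: AUG Met / AUG Met — identical.
Codon 2: CUG Leu / CUA Leu — synonymous.
Codon 3: ACU Thr / CAC His — nonsynonymous.
Codon 4: AGA Arg / AGA Arg — identical.
Codon 5: ACA Thr / ACC Thr — synonymous.
Codon 6: GAA Glu / GAA Glu — identical.
Codon 7: AGU Ser / CCC Pro — nonsynonymous.
Nonsynonymous differences: 2.

2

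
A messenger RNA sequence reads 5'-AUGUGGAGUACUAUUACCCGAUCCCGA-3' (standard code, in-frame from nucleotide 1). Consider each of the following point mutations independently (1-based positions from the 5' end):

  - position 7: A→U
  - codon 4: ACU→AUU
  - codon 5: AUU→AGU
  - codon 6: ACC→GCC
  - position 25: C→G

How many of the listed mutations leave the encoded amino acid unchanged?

Codon 3: AGU (Ser) → UGU (Cys) — missense.
Codon 4: ACU (Thr) → AUU (Ile) — missense.
Codon 5: AUU (Ile) → AGU (Ser) — missense.
Codon 6: ACC (Thr) → GCC (Ala) — missense.
Codon 9: CGA (Arg) → GGA (Gly) — missense.
Synonymous: 0 of 5.

0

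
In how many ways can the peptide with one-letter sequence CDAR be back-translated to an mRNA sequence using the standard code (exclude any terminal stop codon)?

96

Cys: 2 codons.
Asp: 2 codons.
Ala: 4 codons.
Arg: 6 codons.
2 × 2 × 4 × 6 = 96.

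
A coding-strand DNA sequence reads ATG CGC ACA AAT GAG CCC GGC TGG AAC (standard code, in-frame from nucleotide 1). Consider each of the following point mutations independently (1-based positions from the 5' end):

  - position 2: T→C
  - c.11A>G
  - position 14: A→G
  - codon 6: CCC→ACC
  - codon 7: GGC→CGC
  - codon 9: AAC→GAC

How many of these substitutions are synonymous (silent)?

0

Codon 1: ATG (Met) → ACG (Thr) — missense.
Codon 4: AAT (Asn) → AGT (Ser) — missense.
Codon 5: GAG (Glu) → GGG (Gly) — missense.
Codon 6: CCC (Pro) → ACC (Thr) — missense.
Codon 7: GGC (Gly) → CGC (Arg) — missense.
Codon 9: AAC (Asn) → GAC (Asp) — missense.
Synonymous: 0 of 6.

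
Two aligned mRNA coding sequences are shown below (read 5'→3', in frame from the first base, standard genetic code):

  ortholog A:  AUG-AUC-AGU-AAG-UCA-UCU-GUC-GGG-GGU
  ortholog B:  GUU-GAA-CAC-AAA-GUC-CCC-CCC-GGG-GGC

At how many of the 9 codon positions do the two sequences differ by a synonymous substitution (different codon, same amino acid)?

Codon 1: AUG Met / GUU Val — nonsynonymous.
Codon 2: AUC Ile / GAA Glu — nonsynonymous.
Codon 3: AGU Ser / CAC His — nonsynonymous.
Codon 4: AAG Lys / AAA Lys — synonymous.
Codon 5: UCA Ser / GUC Val — nonsynonymous.
Codon 6: UCU Ser / CCC Pro — nonsynonymous.
Codon 7: GUC Val / CCC Pro — nonsynonymous.
Codon 8: GGG Gly / GGG Gly — identical.
Codon 9: GGU Gly / GGC Gly — synonymous.
Synonymous differences: 2.

2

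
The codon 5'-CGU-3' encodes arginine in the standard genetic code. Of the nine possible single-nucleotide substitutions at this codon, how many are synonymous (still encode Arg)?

Position 1: none → 0 synonymous.
Position 2: none → 0 synonymous.
Position 3: CGC, CGA, CGG → 3 synonymous.
Total: 0 + 0 + 3 = 3.

3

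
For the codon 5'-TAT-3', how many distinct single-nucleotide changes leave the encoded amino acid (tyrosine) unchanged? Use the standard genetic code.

1

Position 1: none → 0 synonymous.
Position 2: none → 0 synonymous.
Position 3: TAC → 1 synonymous.
Total: 0 + 0 + 1 = 1.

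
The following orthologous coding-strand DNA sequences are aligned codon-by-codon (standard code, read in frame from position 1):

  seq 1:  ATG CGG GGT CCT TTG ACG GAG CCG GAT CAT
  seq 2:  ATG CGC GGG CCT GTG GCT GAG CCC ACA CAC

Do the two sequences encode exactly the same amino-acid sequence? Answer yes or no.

Codon 1: ATG Met / ATG Met — identical.
Codon 2: CGG Arg / CGC Arg — synonymous.
Codon 3: GGT Gly / GGG Gly — synonymous.
Codon 4: CCT Pro / CCT Pro — identical.
Codon 5: TTG Leu / GTG Val — nonsynonymous.
Codon 6: ACG Thr / GCT Ala — nonsynonymous.
Codon 7: GAG Glu / GAG Glu — identical.
Codon 8: CCG Pro / CCC Pro — synonymous.
Codon 9: GAT Asp / ACA Thr — nonsynonymous.
Codon 10: CAT His / CAC His — synonymous.
Nonsynonymous differences: 3 → different protein.

no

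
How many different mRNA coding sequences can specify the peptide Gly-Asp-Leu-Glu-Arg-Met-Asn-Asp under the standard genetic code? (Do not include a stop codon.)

2304

Gly: 4 codons.
Asp: 2 codons.
Leu: 6 codons.
Glu: 2 codons.
Arg: 6 codons.
Met: 1 codon.
Asn: 2 codons.
Asp: 2 codons.
4 × 2 × 6 × 2 × 6 × 1 × 2 × 2 = 2304.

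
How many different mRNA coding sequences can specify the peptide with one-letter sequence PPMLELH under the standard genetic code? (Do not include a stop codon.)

Pro: 4 codons.
Pro: 4 codons.
Met: 1 codon.
Leu: 6 codons.
Glu: 2 codons.
Leu: 6 codons.
His: 2 codons.
4 × 4 × 1 × 6 × 2 × 6 × 2 = 2304.

2304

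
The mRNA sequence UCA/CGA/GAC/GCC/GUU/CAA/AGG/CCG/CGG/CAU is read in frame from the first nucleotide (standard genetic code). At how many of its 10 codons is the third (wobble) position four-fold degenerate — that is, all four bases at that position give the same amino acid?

6

Codon 1 UCA (Ser): third position 4-fold.
Codon 2 CGA (Arg): third position 4-fold.
Codon 3 GAC (Asp): third position 2-fold.
Codon 4 GCC (Ala): third position 4-fold.
Codon 5 GUU (Val): third position 4-fold.
Codon 6 CAA (Gln): third position 2-fold.
Codon 7 AGG (Arg): third position 2-fold.
Codon 8 CCG (Pro): third position 4-fold.
Codon 9 CGG (Arg): third position 4-fold.
Codon 10 CAU (His): third position 2-fold.
Four-fold degenerate third positions: 6.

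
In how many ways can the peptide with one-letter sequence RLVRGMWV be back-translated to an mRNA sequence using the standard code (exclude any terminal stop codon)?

13824

Arg: 6 codons.
Leu: 6 codons.
Val: 4 codons.
Arg: 6 codons.
Gly: 4 codons.
Met: 1 codon.
Trp: 1 codon.
Val: 4 codons.
6 × 6 × 4 × 6 × 4 × 1 × 1 × 4 = 13824.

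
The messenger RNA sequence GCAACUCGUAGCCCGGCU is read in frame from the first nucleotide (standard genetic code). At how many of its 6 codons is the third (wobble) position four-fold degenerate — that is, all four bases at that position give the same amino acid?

Codon 1 GCA (Ala): third position 4-fold.
Codon 2 ACU (Thr): third position 4-fold.
Codon 3 CGU (Arg): third position 4-fold.
Codon 4 AGC (Ser): third position 2-fold.
Codon 5 CCG (Pro): third position 4-fold.
Codon 6 GCU (Ala): third position 4-fold.
Four-fold degenerate third positions: 5.

5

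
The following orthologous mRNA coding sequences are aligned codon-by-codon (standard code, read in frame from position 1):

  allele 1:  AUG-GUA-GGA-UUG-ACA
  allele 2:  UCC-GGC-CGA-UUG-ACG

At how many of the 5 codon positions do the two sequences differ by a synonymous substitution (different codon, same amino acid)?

Codon 1: AUG Met / UCC Ser — nonsynonymous.
Codon 2: GUA Val / GGC Gly — nonsynonymous.
Codon 3: GGA Gly / CGA Arg — nonsynonymous.
Codon 4: UUG Leu / UUG Leu — identical.
Codon 5: ACA Thr / ACG Thr — synonymous.
Synonymous differences: 1.

1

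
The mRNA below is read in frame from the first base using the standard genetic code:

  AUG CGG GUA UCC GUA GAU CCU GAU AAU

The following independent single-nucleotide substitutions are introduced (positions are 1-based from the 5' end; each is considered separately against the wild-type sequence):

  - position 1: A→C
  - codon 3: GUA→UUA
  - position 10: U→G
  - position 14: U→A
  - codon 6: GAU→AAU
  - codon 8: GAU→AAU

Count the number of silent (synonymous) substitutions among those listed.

0

Codon 1: AUG (Met) → CUG (Leu) — missense.
Codon 3: GUA (Val) → UUA (Leu) — missense.
Codon 4: UCC (Ser) → GCC (Ala) — missense.
Codon 5: GUA (Val) → GAA (Glu) — missense.
Codon 6: GAU (Asp) → AAU (Asn) — missense.
Codon 8: GAU (Asp) → AAU (Asn) — missense.
Synonymous: 0 of 6.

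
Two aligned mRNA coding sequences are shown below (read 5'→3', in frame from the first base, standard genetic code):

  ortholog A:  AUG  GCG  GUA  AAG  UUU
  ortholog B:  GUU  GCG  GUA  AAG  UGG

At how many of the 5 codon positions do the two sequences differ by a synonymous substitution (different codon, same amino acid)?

Codon 1: AUG Met / GUU Val — nonsynonymous.
Codon 2: GCG Ala / GCG Ala — identical.
Codon 3: GUA Val / GUA Val — identical.
Codon 4: AAG Lys / AAG Lys — identical.
Codon 5: UUU Phe / UGG Trp — nonsynonymous.
Synonymous differences: 0.

0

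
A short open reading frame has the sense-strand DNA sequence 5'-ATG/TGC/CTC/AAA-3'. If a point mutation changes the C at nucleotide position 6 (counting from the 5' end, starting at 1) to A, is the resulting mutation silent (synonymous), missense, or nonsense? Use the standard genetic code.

Position 6 falls in codon 2: TGC → Cys.
After the substitution the codon is TGA → Stop.
The new codon is a stop codon, so this is a nonsense mutation.

nonsense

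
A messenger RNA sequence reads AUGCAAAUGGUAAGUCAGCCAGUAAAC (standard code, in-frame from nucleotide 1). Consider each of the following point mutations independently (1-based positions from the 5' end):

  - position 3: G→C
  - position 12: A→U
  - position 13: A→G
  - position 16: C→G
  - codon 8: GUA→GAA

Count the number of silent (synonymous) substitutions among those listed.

1

Codon 1: AUG (Met) → AUC (Ile) — missense.
Codon 4: GUA (Val) → GUU (Val) — synonymous.
Codon 5: AGU (Ser) → GGU (Gly) — missense.
Codon 6: CAG (Gln) → GAG (Glu) — missense.
Codon 8: GUA (Val) → GAA (Glu) — missense.
Synonymous: 1 of 5.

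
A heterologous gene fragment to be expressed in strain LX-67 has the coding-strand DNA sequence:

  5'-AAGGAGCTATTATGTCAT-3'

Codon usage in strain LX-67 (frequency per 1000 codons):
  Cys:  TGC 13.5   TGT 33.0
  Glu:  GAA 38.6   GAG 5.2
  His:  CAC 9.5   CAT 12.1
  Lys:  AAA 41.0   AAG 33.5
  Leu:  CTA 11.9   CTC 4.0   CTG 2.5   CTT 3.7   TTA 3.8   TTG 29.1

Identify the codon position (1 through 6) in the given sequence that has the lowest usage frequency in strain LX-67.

4

Codon 1 AAG (Lys): 33.5 per 1000.
Codon 2 GAG (Glu): 5.2 per 1000.
Codon 3 CTA (Leu): 11.9 per 1000.
Codon 4 TTA (Leu): 3.8 per 1000.
Codon 5 TGT (Cys): 33.0 per 1000.
Codon 6 CAT (His): 12.1 per 1000.
Lowest frequency is 3.8 at codon 4.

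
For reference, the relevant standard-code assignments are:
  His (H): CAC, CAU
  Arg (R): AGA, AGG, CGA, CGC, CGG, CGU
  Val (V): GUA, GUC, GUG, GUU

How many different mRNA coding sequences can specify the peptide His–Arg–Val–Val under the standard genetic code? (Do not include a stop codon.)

His: 2 codons.
Arg: 6 codons.
Val: 4 codons.
Val: 4 codons.
2 × 6 × 4 × 4 = 192.

192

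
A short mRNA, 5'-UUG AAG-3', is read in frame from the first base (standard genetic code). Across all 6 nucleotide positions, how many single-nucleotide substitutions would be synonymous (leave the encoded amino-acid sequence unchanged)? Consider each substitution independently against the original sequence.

Codon 1 (UUG, Leu): 2 synonymous substitutions.
Codon 2 (AAG, Lys): 1 synonymous substitution.
Total: 2 + 1 = 3.

3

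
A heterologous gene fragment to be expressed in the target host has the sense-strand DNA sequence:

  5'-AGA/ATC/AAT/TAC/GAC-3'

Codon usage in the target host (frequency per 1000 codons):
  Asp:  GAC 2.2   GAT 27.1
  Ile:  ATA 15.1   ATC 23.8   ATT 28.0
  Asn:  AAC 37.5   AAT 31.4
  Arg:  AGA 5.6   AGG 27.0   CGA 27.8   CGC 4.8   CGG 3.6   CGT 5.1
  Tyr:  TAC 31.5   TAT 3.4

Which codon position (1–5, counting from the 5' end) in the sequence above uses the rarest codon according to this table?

5

Codon 1 AGA (Arg): 5.6 per 1000.
Codon 2 ATC (Ile): 23.8 per 1000.
Codon 3 AAT (Asn): 31.4 per 1000.
Codon 4 TAC (Tyr): 31.5 per 1000.
Codon 5 GAC (Asp): 2.2 per 1000.
Lowest frequency is 2.2 at codon 5.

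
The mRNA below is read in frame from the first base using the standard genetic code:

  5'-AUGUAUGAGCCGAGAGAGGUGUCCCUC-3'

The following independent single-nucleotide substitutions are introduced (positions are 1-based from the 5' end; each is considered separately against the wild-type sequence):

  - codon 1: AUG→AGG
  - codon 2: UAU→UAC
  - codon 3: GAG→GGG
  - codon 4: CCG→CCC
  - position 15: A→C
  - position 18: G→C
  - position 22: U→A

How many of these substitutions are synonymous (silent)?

2

Codon 1: AUG (Met) → AGG (Arg) — missense.
Codon 2: UAU (Tyr) → UAC (Tyr) — synonymous.
Codon 3: GAG (Glu) → GGG (Gly) — missense.
Codon 4: CCG (Pro) → CCC (Pro) — synonymous.
Codon 5: AGA (Arg) → AGC (Ser) — missense.
Codon 6: GAG (Glu) → GAC (Asp) — missense.
Codon 8: UCC (Ser) → ACC (Thr) — missense.
Synonymous: 2 of 7.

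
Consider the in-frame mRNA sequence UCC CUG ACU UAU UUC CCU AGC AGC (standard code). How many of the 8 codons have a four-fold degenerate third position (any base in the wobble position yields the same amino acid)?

4

Codon 1 UCC (Ser): third position 4-fold.
Codon 2 CUG (Leu): third position 4-fold.
Codon 3 ACU (Thr): third position 4-fold.
Codon 4 UAU (Tyr): third position 2-fold.
Codon 5 UUC (Phe): third position 2-fold.
Codon 6 CCU (Pro): third position 4-fold.
Codon 7 AGC (Ser): third position 2-fold.
Codon 8 AGC (Ser): third position 2-fold.
Four-fold degenerate third positions: 4.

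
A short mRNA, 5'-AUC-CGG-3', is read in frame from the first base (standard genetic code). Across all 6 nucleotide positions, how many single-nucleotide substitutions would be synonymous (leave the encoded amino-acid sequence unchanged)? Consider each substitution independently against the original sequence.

6

Codon 1 (AUC, Ile): 2 synonymous substitutions.
Codon 2 (CGG, Arg): 4 synonymous substitutions.
Total: 2 + 4 = 6.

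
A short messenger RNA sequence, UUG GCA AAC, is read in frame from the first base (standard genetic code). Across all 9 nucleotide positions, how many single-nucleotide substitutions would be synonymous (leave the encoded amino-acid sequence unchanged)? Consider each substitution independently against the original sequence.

Codon 1 (UUG, Leu): 2 synonymous substitutions.
Codon 2 (GCA, Ala): 3 synonymous substitutions.
Codon 3 (AAC, Asn): 1 synonymous substitution.
Total: 2 + 3 + 1 = 6.

6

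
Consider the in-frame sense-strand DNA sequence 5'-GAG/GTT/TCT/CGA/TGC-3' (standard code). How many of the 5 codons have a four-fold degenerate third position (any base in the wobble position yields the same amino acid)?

3

Codon 1 GAG (Glu): third position 2-fold.
Codon 2 GTT (Val): third position 4-fold.
Codon 3 TCT (Ser): third position 4-fold.
Codon 4 CGA (Arg): third position 4-fold.
Codon 5 TGC (Cys): third position 2-fold.
Four-fold degenerate third positions: 3.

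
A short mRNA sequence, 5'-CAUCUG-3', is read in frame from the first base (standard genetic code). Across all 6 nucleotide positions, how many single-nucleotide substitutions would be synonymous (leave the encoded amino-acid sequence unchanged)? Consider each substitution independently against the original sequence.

Codon 1 (CAU, His): 1 synonymous substitution.
Codon 2 (CUG, Leu): 4 synonymous substitutions.
Total: 1 + 4 = 5.

5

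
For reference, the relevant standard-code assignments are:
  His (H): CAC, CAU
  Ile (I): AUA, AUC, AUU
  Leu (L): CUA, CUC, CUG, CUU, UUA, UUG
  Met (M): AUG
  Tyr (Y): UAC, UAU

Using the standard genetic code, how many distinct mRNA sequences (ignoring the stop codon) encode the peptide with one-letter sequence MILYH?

Met: 1 codon.
Ile: 3 codons.
Leu: 6 codons.
Tyr: 2 codons.
His: 2 codons.
1 × 3 × 6 × 2 × 2 = 72.

72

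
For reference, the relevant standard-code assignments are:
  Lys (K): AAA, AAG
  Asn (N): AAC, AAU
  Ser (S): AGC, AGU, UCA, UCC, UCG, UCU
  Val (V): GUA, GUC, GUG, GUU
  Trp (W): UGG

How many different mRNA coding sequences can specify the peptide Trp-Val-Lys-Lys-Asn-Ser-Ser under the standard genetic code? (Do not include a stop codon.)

1152

Trp: 1 codon.
Val: 4 codons.
Lys: 2 codons.
Lys: 2 codons.
Asn: 2 codons.
Ser: 6 codons.
Ser: 6 codons.
1 × 4 × 2 × 2 × 2 × 6 × 6 = 1152.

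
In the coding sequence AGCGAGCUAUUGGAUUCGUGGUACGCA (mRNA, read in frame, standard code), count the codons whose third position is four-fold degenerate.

Codon 1 AGC (Ser): third position 2-fold.
Codon 2 GAG (Glu): third position 2-fold.
Codon 3 CUA (Leu): third position 4-fold.
Codon 4 UUG (Leu): third position 2-fold.
Codon 5 GAU (Asp): third position 2-fold.
Codon 6 UCG (Ser): third position 4-fold.
Codon 7 UGG (Trp): third position 1-fold.
Codon 8 UAC (Tyr): third position 2-fold.
Codon 9 GCA (Ala): third position 4-fold.
Four-fold degenerate third positions: 3.

3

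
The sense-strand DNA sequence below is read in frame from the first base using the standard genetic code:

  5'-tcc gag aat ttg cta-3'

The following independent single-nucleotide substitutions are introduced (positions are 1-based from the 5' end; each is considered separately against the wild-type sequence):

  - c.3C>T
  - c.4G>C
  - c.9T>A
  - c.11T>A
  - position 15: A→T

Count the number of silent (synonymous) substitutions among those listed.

Codon 1: TCC (Ser) → TCT (Ser) — synonymous.
Codon 2: GAG (Glu) → CAG (Gln) — missense.
Codon 3: AAT (Asn) → AAA (Lys) — missense.
Codon 4: TTG (Leu) → TAG (Stop) — nonsense.
Codon 5: CTA (Leu) → CTT (Leu) — synonymous.
Synonymous: 2 of 5.

2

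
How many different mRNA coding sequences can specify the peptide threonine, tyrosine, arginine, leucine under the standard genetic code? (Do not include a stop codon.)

Thr: 4 codons.
Tyr: 2 codons.
Arg: 6 codons.
Leu: 6 codons.
4 × 2 × 6 × 6 = 288.

288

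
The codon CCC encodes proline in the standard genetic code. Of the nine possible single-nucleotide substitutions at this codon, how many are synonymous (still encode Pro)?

Position 1: none → 0 synonymous.
Position 2: none → 0 synonymous.
Position 3: CCU, CCA, CCG → 3 synonymous.
Total: 0 + 0 + 3 = 3.

3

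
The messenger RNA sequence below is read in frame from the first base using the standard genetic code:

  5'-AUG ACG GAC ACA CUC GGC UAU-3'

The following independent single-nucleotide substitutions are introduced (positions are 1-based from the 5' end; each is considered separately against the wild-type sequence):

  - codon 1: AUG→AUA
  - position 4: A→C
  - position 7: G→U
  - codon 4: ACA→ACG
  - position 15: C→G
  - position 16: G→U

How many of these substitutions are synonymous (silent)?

Codon 1: AUG (Met) → AUA (Ile) — missense.
Codon 2: ACG (Thr) → CCG (Pro) — missense.
Codon 3: GAC (Asp) → UAC (Tyr) — missense.
Codon 4: ACA (Thr) → ACG (Thr) — synonymous.
Codon 5: CUC (Leu) → CUG (Leu) — synonymous.
Codon 6: GGC (Gly) → UGC (Cys) — missense.
Synonymous: 2 of 6.

2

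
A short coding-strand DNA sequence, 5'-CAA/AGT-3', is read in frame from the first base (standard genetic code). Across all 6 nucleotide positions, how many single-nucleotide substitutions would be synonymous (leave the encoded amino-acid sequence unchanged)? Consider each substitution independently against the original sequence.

2

Codon 1 (CAA, Gln): 1 synonymous substitution.
Codon 2 (AGT, Ser): 1 synonymous substitution.
Total: 1 + 1 = 2.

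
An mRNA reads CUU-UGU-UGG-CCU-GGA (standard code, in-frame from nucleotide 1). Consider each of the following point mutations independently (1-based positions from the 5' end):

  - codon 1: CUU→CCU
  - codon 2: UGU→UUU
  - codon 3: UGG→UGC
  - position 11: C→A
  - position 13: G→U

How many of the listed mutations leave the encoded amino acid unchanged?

Codon 1: CUU (Leu) → CCU (Pro) — missense.
Codon 2: UGU (Cys) → UUU (Phe) — missense.
Codon 3: UGG (Trp) → UGC (Cys) — missense.
Codon 4: CCU (Pro) → CAU (His) — missense.
Codon 5: GGA (Gly) → UGA (Stop) — nonsense.
Synonymous: 0 of 5.

0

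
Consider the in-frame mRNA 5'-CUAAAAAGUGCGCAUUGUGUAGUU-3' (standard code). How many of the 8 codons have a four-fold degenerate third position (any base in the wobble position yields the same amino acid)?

Codon 1 CUA (Leu): third position 4-fold.
Codon 2 AAA (Lys): third position 2-fold.
Codon 3 AGU (Ser): third position 2-fold.
Codon 4 GCG (Ala): third position 4-fold.
Codon 5 CAU (His): third position 2-fold.
Codon 6 UGU (Cys): third position 2-fold.
Codon 7 GUA (Val): third position 4-fold.
Codon 8 GUU (Val): third position 4-fold.
Four-fold degenerate third positions: 4.

4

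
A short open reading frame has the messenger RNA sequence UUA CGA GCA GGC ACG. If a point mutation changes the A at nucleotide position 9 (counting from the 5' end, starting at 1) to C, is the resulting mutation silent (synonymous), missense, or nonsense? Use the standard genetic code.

Position 9 falls in codon 3: GCA → Ala.
After the substitution the codon is GCC → Ala.
Both encode Ala, so the change is synonymous.

silent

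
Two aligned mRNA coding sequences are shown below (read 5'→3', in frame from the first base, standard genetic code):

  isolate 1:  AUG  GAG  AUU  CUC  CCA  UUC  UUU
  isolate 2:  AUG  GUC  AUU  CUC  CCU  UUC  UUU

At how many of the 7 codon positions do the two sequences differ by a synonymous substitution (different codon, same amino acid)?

1

Codon 1: AUG Met / AUG Met — identical.
Codon 2: GAG Glu / GUC Val — nonsynonymous.
Codon 3: AUU Ile / AUU Ile — identical.
Codon 4: CUC Leu / CUC Leu — identical.
Codon 5: CCA Pro / CCU Pro — synonymous.
Codon 6: UUC Phe / UUC Phe — identical.
Codon 7: UUU Phe / UUU Phe — identical.
Synonymous differences: 1.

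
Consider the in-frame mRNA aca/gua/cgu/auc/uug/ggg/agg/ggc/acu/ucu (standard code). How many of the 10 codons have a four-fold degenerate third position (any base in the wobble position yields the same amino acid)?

Codon 1 ACA (Thr): third position 4-fold.
Codon 2 GUA (Val): third position 4-fold.
Codon 3 CGU (Arg): third position 4-fold.
Codon 4 AUC (Ile): third position 3-fold.
Codon 5 UUG (Leu): third position 2-fold.
Codon 6 GGG (Gly): third position 4-fold.
Codon 7 AGG (Arg): third position 2-fold.
Codon 8 GGC (Gly): third position 4-fold.
Codon 9 ACU (Thr): third position 4-fold.
Codon 10 UCU (Ser): third position 4-fold.
Four-fold degenerate third positions: 7.

7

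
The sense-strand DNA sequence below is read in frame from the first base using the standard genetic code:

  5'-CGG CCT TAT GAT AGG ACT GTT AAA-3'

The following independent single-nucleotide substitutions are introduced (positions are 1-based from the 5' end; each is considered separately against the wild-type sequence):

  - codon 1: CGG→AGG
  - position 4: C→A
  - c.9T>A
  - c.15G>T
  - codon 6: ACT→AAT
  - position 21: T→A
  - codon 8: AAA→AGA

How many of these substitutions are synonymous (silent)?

Codon 1: CGG (Arg) → AGG (Arg) — synonymous.
Codon 2: CCT (Pro) → ACT (Thr) — missense.
Codon 3: TAT (Tyr) → TAA (Stop) — nonsense.
Codon 5: AGG (Arg) → AGT (Ser) — missense.
Codon 6: ACT (Thr) → AAT (Asn) — missense.
Codon 7: GTT (Val) → GTA (Val) — synonymous.
Codon 8: AAA (Lys) → AGA (Arg) — missense.
Synonymous: 2 of 7.

2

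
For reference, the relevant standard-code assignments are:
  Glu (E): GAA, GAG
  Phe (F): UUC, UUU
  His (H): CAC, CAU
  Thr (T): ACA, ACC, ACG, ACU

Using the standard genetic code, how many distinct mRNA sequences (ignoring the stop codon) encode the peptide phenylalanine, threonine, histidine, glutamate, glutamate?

Phe: 2 codons.
Thr: 4 codons.
His: 2 codons.
Glu: 2 codons.
Glu: 2 codons.
2 × 4 × 2 × 2 × 2 = 64.

64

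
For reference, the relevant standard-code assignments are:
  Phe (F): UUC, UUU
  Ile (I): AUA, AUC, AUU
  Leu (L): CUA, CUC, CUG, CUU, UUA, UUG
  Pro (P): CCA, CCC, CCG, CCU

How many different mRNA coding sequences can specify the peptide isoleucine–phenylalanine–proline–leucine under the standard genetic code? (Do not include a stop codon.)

144

Ile: 3 codons.
Phe: 2 codons.
Pro: 4 codons.
Leu: 6 codons.
3 × 2 × 4 × 6 = 144.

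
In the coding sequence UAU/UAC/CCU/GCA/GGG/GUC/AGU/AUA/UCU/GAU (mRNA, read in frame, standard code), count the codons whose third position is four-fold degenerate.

Codon 1 UAU (Tyr): third position 2-fold.
Codon 2 UAC (Tyr): third position 2-fold.
Codon 3 CCU (Pro): third position 4-fold.
Codon 4 GCA (Ala): third position 4-fold.
Codon 5 GGG (Gly): third position 4-fold.
Codon 6 GUC (Val): third position 4-fold.
Codon 7 AGU (Ser): third position 2-fold.
Codon 8 AUA (Ile): third position 3-fold.
Codon 9 UCU (Ser): third position 4-fold.
Codon 10 GAU (Asp): third position 2-fold.
Four-fold degenerate third positions: 5.

5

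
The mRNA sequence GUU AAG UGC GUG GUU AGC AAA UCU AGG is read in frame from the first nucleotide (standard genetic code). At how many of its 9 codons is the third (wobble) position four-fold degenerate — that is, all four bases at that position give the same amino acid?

4

Codon 1 GUU (Val): third position 4-fold.
Codon 2 AAG (Lys): third position 2-fold.
Codon 3 UGC (Cys): third position 2-fold.
Codon 4 GUG (Val): third position 4-fold.
Codon 5 GUU (Val): third position 4-fold.
Codon 6 AGC (Ser): third position 2-fold.
Codon 7 AAA (Lys): third position 2-fold.
Codon 8 UCU (Ser): third position 4-fold.
Codon 9 AGG (Arg): third position 2-fold.
Four-fold degenerate third positions: 4.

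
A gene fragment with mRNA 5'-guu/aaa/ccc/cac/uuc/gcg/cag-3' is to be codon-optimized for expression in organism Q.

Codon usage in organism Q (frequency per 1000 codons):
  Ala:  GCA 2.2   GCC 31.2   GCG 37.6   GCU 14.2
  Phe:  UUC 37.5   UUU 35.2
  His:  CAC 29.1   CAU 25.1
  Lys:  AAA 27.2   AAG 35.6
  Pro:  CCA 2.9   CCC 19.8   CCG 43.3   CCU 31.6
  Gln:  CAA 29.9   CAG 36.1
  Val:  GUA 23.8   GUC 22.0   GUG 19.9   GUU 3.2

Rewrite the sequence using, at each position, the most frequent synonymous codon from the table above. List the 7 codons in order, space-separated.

GUA AAG CCG CAC UUC GCG CAG

Codon 1 (Val): best is GUA at 23.8.
Codon 2 (Lys): best is AAG at 35.6.
Codon 3 (Pro): best is CCG at 43.3.
Codon 4 (His): best is CAC at 29.1.
Codon 5 (Phe): best is UUC at 37.5.
Codon 6 (Ala): best is GCG at 37.6.
Codon 7 (Gln): best is CAG at 36.1.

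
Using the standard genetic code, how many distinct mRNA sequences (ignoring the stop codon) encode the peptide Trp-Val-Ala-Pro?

64

Trp: 1 codon.
Val: 4 codons.
Ala: 4 codons.
Pro: 4 codons.
1 × 4 × 4 × 4 = 64.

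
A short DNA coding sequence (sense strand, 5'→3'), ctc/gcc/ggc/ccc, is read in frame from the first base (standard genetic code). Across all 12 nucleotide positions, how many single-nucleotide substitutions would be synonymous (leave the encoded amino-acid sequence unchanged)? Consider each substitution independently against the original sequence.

Codon 1 (CTC, Leu): 3 synonymous substitutions.
Codon 2 (GCC, Ala): 3 synonymous substitutions.
Codon 3 (GGC, Gly): 3 synonymous substitutions.
Codon 4 (CCC, Pro): 3 synonymous substitutions.
Total: 3 + 3 + 3 + 3 = 12.

12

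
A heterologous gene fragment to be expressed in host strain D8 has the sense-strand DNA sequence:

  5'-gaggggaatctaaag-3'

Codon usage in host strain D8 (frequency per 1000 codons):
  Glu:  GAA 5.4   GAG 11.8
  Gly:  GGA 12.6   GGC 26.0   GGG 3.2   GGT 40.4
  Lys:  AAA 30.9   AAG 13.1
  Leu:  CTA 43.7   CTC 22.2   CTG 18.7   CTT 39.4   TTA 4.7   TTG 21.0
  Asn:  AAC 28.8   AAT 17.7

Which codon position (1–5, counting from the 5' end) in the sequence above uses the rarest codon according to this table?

Codon 1 GAG (Glu): 11.8 per 1000.
Codon 2 GGG (Gly): 3.2 per 1000.
Codon 3 AAT (Asn): 17.7 per 1000.
Codon 4 CTA (Leu): 43.7 per 1000.
Codon 5 AAG (Lys): 13.1 per 1000.
Lowest frequency is 3.2 at codon 2.

2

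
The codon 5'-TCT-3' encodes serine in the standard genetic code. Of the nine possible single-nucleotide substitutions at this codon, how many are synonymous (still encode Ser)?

Position 1: none → 0 synonymous.
Position 2: none → 0 synonymous.
Position 3: TCC, TCA, TCG → 3 synonymous.
Total: 0 + 0 + 3 = 3.

3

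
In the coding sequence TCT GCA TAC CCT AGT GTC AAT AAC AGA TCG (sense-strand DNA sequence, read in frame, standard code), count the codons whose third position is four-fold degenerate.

Codon 1 TCT (Ser): third position 4-fold.
Codon 2 GCA (Ala): third position 4-fold.
Codon 3 TAC (Tyr): third position 2-fold.
Codon 4 CCT (Pro): third position 4-fold.
Codon 5 AGT (Ser): third position 2-fold.
Codon 6 GTC (Val): third position 4-fold.
Codon 7 AAT (Asn): third position 2-fold.
Codon 8 AAC (Asn): third position 2-fold.
Codon 9 AGA (Arg): third position 2-fold.
Codon 10 TCG (Ser): third position 4-fold.
Four-fold degenerate third positions: 5.

5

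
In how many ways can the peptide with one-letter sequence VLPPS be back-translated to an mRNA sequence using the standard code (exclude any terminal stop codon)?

2304

Val: 4 codons.
Leu: 6 codons.
Pro: 4 codons.
Pro: 4 codons.
Ser: 6 codons.
4 × 6 × 4 × 4 × 6 = 2304.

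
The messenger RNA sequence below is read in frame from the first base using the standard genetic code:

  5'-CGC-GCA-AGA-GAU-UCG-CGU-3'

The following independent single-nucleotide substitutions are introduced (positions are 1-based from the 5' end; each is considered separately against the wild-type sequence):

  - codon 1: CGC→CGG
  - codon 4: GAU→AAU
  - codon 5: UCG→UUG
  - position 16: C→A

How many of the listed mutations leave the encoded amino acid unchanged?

Codon 1: CGC (Arg) → CGG (Arg) — synonymous.
Codon 4: GAU (Asp) → AAU (Asn) — missense.
Codon 5: UCG (Ser) → UUG (Leu) — missense.
Codon 6: CGU (Arg) → AGU (Ser) — missense.
Synonymous: 1 of 4.

1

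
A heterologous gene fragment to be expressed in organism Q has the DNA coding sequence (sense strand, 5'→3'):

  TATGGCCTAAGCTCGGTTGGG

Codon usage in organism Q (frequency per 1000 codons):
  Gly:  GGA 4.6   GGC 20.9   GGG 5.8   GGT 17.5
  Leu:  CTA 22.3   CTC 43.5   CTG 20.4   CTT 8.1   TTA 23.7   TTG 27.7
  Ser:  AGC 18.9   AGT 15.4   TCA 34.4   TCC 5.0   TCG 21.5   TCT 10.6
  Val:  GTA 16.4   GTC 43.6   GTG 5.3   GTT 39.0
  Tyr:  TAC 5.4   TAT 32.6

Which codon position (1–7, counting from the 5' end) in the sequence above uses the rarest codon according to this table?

7

Codon 1 TAT (Tyr): 32.6 per 1000.
Codon 2 GGC (Gly): 20.9 per 1000.
Codon 3 CTA (Leu): 22.3 per 1000.
Codon 4 AGC (Ser): 18.9 per 1000.
Codon 5 TCG (Ser): 21.5 per 1000.
Codon 6 GTT (Val): 39.0 per 1000.
Codon 7 GGG (Gly): 5.8 per 1000.
Lowest frequency is 5.8 at codon 7.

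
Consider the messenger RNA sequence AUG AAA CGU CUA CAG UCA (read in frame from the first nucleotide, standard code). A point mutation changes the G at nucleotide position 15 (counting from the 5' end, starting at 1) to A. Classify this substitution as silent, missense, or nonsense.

silent

Position 15 falls in codon 5: CAG → Gln.
After the substitution the codon is CAA → Gln.
Both encode Gln, so the change is synonymous.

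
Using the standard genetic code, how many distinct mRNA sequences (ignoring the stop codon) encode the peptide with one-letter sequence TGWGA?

Thr: 4 codons.
Gly: 4 codons.
Trp: 1 codon.
Gly: 4 codons.
Ala: 4 codons.
4 × 4 × 1 × 4 × 4 = 256.

256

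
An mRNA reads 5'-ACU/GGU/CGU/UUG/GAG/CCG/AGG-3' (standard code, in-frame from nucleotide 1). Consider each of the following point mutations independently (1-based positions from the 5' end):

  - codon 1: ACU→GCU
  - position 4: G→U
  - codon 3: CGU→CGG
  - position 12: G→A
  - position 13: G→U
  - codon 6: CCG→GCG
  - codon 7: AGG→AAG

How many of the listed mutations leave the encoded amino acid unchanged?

Codon 1: ACU (Thr) → GCU (Ala) — missense.
Codon 2: GGU (Gly) → UGU (Cys) — missense.
Codon 3: CGU (Arg) → CGG (Arg) — synonymous.
Codon 4: UUG (Leu) → UUA (Leu) — synonymous.
Codon 5: GAG (Glu) → UAG (Stop) — nonsense.
Codon 6: CCG (Pro) → GCG (Ala) — missense.
Codon 7: AGG (Arg) → AAG (Lys) — missense.
Synonymous: 2 of 7.

2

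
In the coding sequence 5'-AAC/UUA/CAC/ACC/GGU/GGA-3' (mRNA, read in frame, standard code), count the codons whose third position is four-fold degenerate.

Codon 1 AAC (Asn): third position 2-fold.
Codon 2 UUA (Leu): third position 2-fold.
Codon 3 CAC (His): third position 2-fold.
Codon 4 ACC (Thr): third position 4-fold.
Codon 5 GGU (Gly): third position 4-fold.
Codon 6 GGA (Gly): third position 4-fold.
Four-fold degenerate third positions: 3.

3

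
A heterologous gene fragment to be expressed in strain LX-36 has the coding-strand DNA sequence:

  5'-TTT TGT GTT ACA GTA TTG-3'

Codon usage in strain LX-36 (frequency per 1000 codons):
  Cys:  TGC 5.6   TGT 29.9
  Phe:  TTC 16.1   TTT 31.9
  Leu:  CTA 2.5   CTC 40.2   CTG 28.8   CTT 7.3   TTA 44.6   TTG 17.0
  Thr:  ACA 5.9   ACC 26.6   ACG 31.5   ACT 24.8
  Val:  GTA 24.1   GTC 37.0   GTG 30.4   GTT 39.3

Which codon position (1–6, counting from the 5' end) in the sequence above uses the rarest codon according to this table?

4

Codon 1 TTT (Phe): 31.9 per 1000.
Codon 2 TGT (Cys): 29.9 per 1000.
Codon 3 GTT (Val): 39.3 per 1000.
Codon 4 ACA (Thr): 5.9 per 1000.
Codon 5 GTA (Val): 24.1 per 1000.
Codon 6 TTG (Leu): 17.0 per 1000.
Lowest frequency is 5.9 at codon 4.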